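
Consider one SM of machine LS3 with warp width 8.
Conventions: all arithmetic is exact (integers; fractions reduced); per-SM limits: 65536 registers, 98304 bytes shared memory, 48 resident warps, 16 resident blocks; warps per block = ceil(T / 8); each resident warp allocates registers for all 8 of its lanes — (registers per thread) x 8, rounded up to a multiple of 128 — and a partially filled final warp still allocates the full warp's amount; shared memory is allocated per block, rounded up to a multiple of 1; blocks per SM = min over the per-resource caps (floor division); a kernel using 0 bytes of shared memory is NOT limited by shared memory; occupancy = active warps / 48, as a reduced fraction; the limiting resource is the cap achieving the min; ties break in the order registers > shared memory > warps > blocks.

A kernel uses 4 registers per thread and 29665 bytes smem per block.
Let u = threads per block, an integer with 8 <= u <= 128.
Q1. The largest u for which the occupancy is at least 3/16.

Answer: u = 128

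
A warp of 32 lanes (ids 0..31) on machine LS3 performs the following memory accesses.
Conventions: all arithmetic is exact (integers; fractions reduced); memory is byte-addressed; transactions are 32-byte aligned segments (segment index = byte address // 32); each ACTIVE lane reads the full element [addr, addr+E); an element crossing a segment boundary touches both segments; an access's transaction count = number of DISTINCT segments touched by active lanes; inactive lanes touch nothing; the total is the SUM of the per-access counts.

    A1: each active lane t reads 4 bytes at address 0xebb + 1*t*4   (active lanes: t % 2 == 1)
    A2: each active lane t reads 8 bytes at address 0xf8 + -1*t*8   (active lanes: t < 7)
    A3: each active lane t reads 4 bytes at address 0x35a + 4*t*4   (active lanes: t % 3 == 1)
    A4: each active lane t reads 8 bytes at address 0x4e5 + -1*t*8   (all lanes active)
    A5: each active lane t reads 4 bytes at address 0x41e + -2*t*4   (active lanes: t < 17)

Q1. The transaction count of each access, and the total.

A1: 5 transactions
A2: 2 transactions
A3: 11 transactions
A4: 9 transactions
A5: 6 transactions

Answer: 5,2,11,9,6; total 33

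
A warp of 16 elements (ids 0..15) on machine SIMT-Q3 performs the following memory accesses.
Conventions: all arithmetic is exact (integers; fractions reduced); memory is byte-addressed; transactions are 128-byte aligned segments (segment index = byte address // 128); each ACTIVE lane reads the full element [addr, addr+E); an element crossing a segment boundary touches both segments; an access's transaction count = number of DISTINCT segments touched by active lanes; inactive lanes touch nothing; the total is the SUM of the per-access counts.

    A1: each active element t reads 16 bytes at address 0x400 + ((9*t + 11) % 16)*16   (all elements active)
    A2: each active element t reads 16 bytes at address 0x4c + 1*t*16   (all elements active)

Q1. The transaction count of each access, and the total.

A1: 2 transactions
A2: 3 transactions

Answer: 2,3; total 5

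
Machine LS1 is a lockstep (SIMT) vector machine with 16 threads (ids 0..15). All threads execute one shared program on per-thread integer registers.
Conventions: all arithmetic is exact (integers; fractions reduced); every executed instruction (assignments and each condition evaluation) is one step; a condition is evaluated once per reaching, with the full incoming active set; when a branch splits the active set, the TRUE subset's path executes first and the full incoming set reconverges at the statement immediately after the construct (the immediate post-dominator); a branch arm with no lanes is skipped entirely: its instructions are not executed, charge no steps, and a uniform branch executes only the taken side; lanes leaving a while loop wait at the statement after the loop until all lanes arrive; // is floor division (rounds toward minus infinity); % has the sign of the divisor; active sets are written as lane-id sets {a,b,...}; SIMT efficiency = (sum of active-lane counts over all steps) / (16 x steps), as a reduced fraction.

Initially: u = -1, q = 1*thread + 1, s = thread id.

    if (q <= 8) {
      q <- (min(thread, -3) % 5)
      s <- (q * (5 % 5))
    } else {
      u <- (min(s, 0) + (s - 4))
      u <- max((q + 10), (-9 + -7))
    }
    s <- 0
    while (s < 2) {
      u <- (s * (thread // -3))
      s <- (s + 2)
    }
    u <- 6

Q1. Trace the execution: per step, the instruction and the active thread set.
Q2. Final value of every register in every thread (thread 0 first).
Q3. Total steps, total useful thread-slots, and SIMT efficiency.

step 0: eval (q <= 8)                {0,1,2,3,4,5,6,7,8,9,10,11,12,13,14,15}
step 1: q <- (min(thread, -3) % 5)   {0,1,2,3,4,5,6,7}
step 2: s <- (q * (5 % 5))           {0,1,2,3,4,5,6,7}
step 3: u <- (min(s, 0) + (s - 4))   {8,9,10,11,12,13,14,15}
step 4: u <- max((q + 10), (-9 + -7)) {8,9,10,11,12,13,14,15}
step 5: s <- 0                       {0,1,2,3,4,5,6,7,8,9,10,11,12,13,14,15}
step 6: eval (s < 2)                 {0,1,2,3,4,5,6,7,8,9,10,11,12,13,14,15}
step 7: u <- (s * (thread // -3))    {0,1,2,3,4,5,6,7,8,9,10,11,12,13,14,15}
step 8: s <- (s + 2)                 {0,1,2,3,4,5,6,7,8,9,10,11,12,13,14,15}
step 9: eval (s < 2)                 {0,1,2,3,4,5,6,7,8,9,10,11,12,13,14,15}
step 10: u <- 6                       {0,1,2,3,4,5,6,7,8,9,10,11,12,13,14,15}

Answer: 11 steps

u: 6,6,6,6,6,6,6,6,6,6,6,6,6,6,6,6
q: 2,2,2,2,2,2,2,2,9,10,11,12,13,14,15,16
s: 2,2,2,2,2,2,2,2,2,2,2,2,2,2,2,2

steps = 11; useful = 144; efficiency = 144/176 = 9/11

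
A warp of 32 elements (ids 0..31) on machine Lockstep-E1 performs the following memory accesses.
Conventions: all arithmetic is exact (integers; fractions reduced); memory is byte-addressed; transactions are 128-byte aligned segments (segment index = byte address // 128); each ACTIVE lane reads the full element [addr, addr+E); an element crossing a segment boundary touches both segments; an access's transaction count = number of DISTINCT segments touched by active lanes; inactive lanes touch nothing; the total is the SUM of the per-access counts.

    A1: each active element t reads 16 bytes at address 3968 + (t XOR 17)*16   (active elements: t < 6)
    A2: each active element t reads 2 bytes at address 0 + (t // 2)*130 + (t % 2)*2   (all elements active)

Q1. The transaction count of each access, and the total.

A1: 1 transaction
A2: 16 transactions

Answer: 1,16; total 17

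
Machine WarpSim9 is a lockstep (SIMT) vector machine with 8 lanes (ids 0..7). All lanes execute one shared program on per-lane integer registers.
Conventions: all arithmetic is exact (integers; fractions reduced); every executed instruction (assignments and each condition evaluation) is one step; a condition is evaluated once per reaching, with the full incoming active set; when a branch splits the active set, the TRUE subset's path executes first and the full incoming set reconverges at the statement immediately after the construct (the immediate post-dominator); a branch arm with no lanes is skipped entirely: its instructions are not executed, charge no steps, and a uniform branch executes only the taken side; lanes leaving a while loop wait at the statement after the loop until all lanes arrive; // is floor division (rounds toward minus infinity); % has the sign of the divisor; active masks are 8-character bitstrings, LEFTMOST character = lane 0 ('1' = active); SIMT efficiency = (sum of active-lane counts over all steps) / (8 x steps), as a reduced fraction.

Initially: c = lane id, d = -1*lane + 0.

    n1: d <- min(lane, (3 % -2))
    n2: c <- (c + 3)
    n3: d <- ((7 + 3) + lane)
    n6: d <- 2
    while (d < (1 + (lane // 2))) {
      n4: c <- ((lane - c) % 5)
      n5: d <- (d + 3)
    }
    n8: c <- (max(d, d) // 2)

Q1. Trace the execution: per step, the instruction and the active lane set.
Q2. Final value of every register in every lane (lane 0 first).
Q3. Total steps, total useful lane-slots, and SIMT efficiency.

step 0: d <- min(lane, (3 % -2))     11111111
step 1: c <- (c + 3)                 11111111
step 2: d <- ((7 + 3) + lane)        11111111
step 3: d <- 2                       11111111
step 4: eval (d < (1 + (lane // 2))) 11111111
step 5: c <- ((lane - c) % 5)        00001111
step 6: d <- (d + 3)                 00001111
step 7: eval (d < (1 + (lane // 2))) 00001111
step 8: c <- (max(d, d) // 2)        11111111

Answer: 9 steps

c: 1,1,1,1,2,2,2,2
d: 2,2,2,2,5,5,5,5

steps = 9; useful = 60; efficiency = 60/72 = 5/6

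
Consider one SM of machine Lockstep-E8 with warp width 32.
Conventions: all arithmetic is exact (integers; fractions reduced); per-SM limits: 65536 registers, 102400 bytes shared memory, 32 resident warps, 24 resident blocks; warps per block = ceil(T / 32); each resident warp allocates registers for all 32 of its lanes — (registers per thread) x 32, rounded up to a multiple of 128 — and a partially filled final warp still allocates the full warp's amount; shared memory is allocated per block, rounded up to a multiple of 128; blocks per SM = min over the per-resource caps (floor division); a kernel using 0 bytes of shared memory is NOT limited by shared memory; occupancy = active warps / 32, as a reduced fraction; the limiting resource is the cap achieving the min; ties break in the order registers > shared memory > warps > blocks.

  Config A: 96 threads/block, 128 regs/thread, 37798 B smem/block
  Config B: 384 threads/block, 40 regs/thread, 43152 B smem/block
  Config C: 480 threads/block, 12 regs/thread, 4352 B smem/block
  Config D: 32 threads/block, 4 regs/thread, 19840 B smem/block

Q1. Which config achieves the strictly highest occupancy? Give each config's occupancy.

occupancies: A 3/16, B 3/4, C 15/16, D 5/32

Answer: C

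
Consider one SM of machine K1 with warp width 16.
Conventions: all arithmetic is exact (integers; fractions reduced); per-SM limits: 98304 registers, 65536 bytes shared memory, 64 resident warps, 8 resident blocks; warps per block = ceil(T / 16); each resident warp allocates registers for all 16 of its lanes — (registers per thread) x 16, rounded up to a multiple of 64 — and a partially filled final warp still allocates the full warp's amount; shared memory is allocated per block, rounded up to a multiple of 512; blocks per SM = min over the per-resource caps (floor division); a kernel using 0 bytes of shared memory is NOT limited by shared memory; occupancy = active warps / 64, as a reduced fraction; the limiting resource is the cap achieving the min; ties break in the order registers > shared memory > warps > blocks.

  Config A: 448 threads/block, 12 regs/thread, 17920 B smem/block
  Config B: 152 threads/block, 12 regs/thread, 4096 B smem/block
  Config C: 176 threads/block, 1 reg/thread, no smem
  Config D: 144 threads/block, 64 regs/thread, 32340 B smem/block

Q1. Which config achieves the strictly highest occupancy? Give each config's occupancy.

occupancies: A 7/8, B 15/16, C 55/64, D 9/32

Answer: B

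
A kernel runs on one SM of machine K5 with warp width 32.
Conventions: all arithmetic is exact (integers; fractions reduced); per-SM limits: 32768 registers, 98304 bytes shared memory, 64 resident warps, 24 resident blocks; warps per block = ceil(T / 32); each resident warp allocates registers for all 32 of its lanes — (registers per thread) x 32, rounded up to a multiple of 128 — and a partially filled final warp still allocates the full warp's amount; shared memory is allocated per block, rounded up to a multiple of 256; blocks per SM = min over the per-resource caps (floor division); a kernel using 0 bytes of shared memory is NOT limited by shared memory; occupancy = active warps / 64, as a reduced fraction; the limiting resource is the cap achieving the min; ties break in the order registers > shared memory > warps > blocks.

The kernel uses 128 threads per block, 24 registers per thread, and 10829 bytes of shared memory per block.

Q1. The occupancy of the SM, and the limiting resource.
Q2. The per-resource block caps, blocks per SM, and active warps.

Answer: occupancy 1/2, limited by shared memory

registers: 10 blocks
shared memory: 8 blocks
warps: 16 blocks
blocks: 24 blocks

Answer: 8 blocks, 32 active warps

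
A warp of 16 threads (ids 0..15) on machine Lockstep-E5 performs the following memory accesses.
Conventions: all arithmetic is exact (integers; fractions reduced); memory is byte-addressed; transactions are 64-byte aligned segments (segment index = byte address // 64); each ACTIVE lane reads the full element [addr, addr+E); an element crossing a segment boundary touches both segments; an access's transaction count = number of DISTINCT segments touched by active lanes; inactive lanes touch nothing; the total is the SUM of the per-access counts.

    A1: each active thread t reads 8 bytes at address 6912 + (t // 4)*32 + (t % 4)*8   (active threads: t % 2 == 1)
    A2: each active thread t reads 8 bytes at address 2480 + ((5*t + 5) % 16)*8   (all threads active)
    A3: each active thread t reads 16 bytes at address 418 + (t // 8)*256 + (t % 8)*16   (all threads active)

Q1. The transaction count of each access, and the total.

A1: 2 transactions
A2: 3 transactions
A3: 6 transactions

Answer: 2,3,6; total 11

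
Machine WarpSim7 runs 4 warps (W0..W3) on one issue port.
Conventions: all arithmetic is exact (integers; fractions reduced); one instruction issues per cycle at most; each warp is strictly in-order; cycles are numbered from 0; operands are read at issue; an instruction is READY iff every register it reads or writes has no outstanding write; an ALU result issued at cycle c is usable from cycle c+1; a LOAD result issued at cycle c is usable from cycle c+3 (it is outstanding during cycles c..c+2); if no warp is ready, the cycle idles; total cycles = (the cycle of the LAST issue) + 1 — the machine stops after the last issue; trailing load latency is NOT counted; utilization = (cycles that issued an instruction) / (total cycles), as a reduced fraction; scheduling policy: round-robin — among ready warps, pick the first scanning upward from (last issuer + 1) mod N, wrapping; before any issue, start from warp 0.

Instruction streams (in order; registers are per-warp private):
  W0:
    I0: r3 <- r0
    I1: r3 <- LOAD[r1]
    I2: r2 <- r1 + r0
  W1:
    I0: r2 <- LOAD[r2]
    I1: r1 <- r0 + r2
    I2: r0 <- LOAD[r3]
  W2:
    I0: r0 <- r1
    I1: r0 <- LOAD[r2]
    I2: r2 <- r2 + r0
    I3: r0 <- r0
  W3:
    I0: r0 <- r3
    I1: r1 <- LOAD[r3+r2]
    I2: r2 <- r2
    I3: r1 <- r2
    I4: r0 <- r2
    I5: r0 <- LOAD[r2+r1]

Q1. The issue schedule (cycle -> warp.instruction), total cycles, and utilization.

cycle 0: W0.I0
cycle 1: W1.I0
cycle 2: W2.I0
cycle 3: W3.I0
cycle 4: W0.I1
cycle 5: W1.I1
cycle 6: W2.I1
cycle 7: W3.I1
cycle 8: W0.I2
cycle 9: W1.I2
cycle 10: W2.I2
cycle 11: W3.I2
cycle 12: W2.I3
cycle 13: W3.I3
cycle 14: W3.I4
cycle 15: W3.I5

Answer: 16 cycles, utilization 1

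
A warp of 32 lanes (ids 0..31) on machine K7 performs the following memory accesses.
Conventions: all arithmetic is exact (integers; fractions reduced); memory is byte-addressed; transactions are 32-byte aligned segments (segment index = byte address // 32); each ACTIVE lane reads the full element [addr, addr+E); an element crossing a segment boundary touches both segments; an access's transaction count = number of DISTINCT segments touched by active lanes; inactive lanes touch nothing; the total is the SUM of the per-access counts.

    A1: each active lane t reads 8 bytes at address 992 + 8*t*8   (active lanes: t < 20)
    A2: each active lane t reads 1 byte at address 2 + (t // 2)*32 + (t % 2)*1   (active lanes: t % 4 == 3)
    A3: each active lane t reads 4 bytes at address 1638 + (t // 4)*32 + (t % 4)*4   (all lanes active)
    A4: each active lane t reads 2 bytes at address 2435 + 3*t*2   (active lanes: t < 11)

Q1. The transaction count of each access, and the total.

A1: 20 transactions
A2: 8 transactions
A3: 8 transactions
A4: 3 transactions

Answer: 20,8,8,3; total 39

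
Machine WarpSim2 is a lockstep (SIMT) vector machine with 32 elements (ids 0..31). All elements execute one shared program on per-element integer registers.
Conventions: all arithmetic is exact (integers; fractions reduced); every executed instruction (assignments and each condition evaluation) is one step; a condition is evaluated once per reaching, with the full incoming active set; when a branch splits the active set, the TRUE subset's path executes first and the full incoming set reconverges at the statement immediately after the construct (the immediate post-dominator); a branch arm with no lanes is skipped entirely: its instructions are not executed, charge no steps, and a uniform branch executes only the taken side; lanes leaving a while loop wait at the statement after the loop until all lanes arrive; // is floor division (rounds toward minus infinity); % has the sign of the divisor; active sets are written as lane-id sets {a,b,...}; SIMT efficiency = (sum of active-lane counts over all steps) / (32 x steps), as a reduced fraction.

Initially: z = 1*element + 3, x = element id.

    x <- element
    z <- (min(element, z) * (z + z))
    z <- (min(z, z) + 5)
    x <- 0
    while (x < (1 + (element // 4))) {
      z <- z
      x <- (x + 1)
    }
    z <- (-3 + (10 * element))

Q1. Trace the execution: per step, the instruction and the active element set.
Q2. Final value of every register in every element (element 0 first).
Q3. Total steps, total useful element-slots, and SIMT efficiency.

step 0: x <- element                 {0,1,2,3,4,5,6,7,8,9,10,11,12,13,14,15,16,17,18,19,20,21,22,23,24,25,26,27,28,29,30,31}
step 1: z <- (min(element, z) * (z + z)) {0,1,2,3,4,5,6,7,8,9,10,11,12,13,14,15,16,17,18,19,20,21,22,23,24,25,26,27,28,29,30,31}
step 2: z <- (min(z, z) + 5)         {0,1,2,3,4,5,6,7,8,9,10,11,12,13,14,15,16,17,18,19,20,21,22,23,24,25,26,27,28,29,30,31}
step 3: x <- 0                       {0,1,2,3,4,5,6,7,8,9,10,11,12,13,14,15,16,17,18,19,20,21,22,23,24,25,26,27,28,29,30,31}
step 4: eval (x < (1 + (element // 4))) {0,1,2,3,4,5,6,7,8,9,10,11,12,13,14,15,16,17,18,19,20,21,22,23,24,25,26,27,28,29,30,31}
step 5: z <- z                       {0,1,2,3,4,5,6,7,8,9,10,11,12,13,14,15,16,17,18,19,20,21,22,23,24,25,26,27,28,29,30,31}
step 6: x <- (x + 1)                 {0,1,2,3,4,5,6,7,8,9,10,11,12,13,14,15,16,17,18,19,20,21,22,23,24,25,26,27,28,29,30,31}
step 7: eval (x < (1 + (element // 4))) {0,1,2,3,4,5,6,7,8,9,10,11,12,13,14,15,16,17,18,19,20,21,22,23,24,25,26,27,28,29,30,31}
step 8: z <- z                       {4,5,6,7,8,9,10,11,12,13,14,15,16,17,18,19,20,21,22,23,24,25,26,27,28,29,30,31}
step 9: x <- (x + 1)                 {4,5,6,7,8,9,10,11,12,13,14,15,16,17,18,19,20,21,22,23,24,25,26,27,28,29,30,31}
step 10: eval (x < (1 + (element // 4))) {4,5,6,7,8,9,10,11,12,13,14,15,16,17,18,19,20,21,22,23,24,25,26,27,28,29,30,31}
step 11: z <- z                       {8,9,10,11,12,13,14,15,16,17,18,19,20,21,22,23,24,25,26,27,28,29,30,31}
step 12: x <- (x + 1)                 {8,9,10,11,12,13,14,15,16,17,18,19,20,21,22,23,24,25,26,27,28,29,30,31}
step 13: eval (x < (1 + (element // 4))) {8,9,10,11,12,13,14,15,16,17,18,19,20,21,22,23,24,25,26,27,28,29,30,31}
step 14: z <- z                       {12,13,14,15,16,17,18,19,20,21,22,23,24,25,26,27,28,29,30,31}
step 15: x <- (x + 1)                 {12,13,14,15,16,17,18,19,20,21,22,23,24,25,26,27,28,29,30,31}
step 16: eval (x < (1 + (element // 4))) {12,13,14,15,16,17,18,19,20,21,22,23,24,25,26,27,28,29,30,31}
step 17: z <- z                       {16,17,18,19,20,21,22,23,24,25,26,27,28,29,30,31}
step 18: x <- (x + 1)                 {16,17,18,19,20,21,22,23,24,25,26,27,28,29,30,31}
step 19: eval (x < (1 + (element // 4))) {16,17,18,19,20,21,22,23,24,25,26,27,28,29,30,31}
step 20: z <- z                       {20,21,22,23,24,25,26,27,28,29,30,31}
step 21: x <- (x + 1)                 {20,21,22,23,24,25,26,27,28,29,30,31}
step 22: eval (x < (1 + (element // 4))) {20,21,22,23,24,25,26,27,28,29,30,31}
step 23: z <- z                       {24,25,26,27,28,29,30,31}
step 24: x <- (x + 1)                 {24,25,26,27,28,29,30,31}
step 25: eval (x < (1 + (element // 4))) {24,25,26,27,28,29,30,31}
step 26: z <- z                       {28,29,30,31}
step 27: x <- (x + 1)                 {28,29,30,31}
step 28: eval (x < (1 + (element // 4))) {28,29,30,31}
step 29: z <- (-3 + (10 * element))   {0,1,2,3,4,5,6,7,8,9,10,11,12,13,14,15,16,17,18,19,20,21,22,23,24,25,26,27,28,29,30,31}

Answer: 30 steps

z: -3,7,17,27,37,47,57,67,77,87,97,107,117,127,137,147,157,167,177,187,197,207,217,227,237,247,257,267,277,287,297,307
x: 1,1,1,1,2,2,2,2,3,3,3,3,4,4,4,4,5,5,5,5,6,6,6,6,7,7,7,7,8,8,8,8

steps = 30; useful = 624; efficiency = 624/960 = 13/20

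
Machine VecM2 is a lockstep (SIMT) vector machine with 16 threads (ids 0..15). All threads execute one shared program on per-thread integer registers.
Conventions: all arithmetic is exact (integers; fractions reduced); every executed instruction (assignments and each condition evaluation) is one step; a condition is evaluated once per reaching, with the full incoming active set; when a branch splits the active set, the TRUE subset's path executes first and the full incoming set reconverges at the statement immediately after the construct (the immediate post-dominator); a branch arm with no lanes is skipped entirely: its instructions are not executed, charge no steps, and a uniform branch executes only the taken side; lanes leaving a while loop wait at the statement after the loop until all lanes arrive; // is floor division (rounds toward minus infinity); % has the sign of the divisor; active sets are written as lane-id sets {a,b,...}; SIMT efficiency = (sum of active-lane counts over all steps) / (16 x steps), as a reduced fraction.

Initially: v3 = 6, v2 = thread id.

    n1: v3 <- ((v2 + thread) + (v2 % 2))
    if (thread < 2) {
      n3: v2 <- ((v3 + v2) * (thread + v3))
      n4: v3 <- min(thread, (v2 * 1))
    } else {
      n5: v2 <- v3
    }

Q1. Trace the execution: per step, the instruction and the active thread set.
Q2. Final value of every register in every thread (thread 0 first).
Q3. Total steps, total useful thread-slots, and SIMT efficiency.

step 0: v3 <- ((v2 + thread) + (v2 % 2)) {0,1,2,3,4,5,6,7,8,9,10,11,12,13,14,15}
step 1: eval (thread < 2)            {0,1,2,3,4,5,6,7,8,9,10,11,12,13,14,15}
step 2: v2 <- ((v3 + v2) * (thread + v3)) {0,1}
step 3: v3 <- min(thread, (v2 * 1))  {0,1}
step 4: v2 <- v3                     {2,3,4,5,6,7,8,9,10,11,12,13,14,15}

Answer: 5 steps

v3: 0,1,4,7,8,11,12,15,16,19,20,23,24,27,28,31
v2: 0,16,4,7,8,11,12,15,16,19,20,23,24,27,28,31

steps = 5; useful = 50; efficiency = 50/80 = 5/8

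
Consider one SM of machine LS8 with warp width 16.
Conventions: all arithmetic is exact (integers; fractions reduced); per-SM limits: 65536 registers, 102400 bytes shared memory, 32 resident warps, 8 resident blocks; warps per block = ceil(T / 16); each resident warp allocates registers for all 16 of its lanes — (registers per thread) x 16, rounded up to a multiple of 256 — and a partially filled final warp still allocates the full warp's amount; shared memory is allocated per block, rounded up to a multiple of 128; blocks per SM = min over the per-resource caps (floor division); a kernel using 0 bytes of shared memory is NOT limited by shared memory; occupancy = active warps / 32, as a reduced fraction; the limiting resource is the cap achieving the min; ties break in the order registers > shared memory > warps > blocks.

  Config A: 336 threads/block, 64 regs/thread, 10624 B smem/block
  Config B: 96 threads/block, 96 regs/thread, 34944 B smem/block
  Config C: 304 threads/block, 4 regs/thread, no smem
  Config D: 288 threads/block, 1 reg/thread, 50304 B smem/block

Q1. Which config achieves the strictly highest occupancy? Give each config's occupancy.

occupancies: A 21/32, B 3/8, C 19/32, D 9/16

Answer: A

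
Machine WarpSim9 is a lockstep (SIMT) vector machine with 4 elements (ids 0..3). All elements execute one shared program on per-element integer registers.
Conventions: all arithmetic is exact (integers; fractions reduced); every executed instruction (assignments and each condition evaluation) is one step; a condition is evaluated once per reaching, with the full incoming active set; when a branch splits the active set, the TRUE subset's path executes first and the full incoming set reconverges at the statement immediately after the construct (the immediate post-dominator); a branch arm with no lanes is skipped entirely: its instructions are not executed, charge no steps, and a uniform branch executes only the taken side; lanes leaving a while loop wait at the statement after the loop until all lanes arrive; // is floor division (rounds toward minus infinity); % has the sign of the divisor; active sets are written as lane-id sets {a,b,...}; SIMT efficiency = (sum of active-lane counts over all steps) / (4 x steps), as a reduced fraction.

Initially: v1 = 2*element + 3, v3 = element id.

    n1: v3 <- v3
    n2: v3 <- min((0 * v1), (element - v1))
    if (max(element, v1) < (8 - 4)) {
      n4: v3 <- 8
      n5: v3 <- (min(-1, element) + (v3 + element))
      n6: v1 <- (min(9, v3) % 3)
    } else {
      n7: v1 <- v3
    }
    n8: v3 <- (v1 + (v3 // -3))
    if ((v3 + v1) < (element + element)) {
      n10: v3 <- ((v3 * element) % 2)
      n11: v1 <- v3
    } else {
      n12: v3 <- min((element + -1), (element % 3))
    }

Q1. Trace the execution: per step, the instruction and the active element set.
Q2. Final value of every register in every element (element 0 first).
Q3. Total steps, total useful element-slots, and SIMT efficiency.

step 0: v3 <- v3                     {0,1,2,3}
step 1: v3 <- min((0 * v1), (element - v1)) {0,1,2,3}
step 2: eval (max(element, v1) < (8 - 4)) {0,1,2,3}
step 3: v3 <- 8                      {0}
step 4: v3 <- (min(-1, element) + (v3 + element)) {0}
step 5: v1 <- (min(9, v3) % 3)       {0}
step 6: v1 <- v3                     {1,2,3}
step 7: v3 <- (v1 + (v3 // -3))      {0,1,2,3}
step 8: eval ((v3 + v1) < (element + element)) {0,1,2,3}
step 9: v3 <- ((v3 * element) % 2)   {0,1,2,3}
step 10: v1 <- v3                     {0,1,2,3}

Answer: 11 steps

v1: 0,1,0,0
v3: 0,1,0,0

steps = 11; useful = 34; efficiency = 34/44 = 17/22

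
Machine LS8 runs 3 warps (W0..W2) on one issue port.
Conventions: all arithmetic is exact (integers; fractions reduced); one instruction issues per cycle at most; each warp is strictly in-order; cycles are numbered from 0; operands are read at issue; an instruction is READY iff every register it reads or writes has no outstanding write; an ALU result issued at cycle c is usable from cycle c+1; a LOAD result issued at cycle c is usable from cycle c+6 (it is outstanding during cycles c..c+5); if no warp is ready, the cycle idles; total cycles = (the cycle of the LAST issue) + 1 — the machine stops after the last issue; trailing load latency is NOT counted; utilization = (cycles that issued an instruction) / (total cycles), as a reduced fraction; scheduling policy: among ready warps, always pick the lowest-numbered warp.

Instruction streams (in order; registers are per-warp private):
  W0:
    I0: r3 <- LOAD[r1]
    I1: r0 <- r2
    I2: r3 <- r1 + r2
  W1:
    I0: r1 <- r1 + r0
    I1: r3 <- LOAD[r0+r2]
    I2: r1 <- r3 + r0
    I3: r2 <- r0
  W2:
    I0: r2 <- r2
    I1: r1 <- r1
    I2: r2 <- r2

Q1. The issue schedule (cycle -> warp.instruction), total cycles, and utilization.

cycle 0: W0.I0
cycle 1: W0.I1
cycle 2: W1.I0
cycle 3: W1.I1
cycle 4: W2.I0
cycle 5: W2.I1
cycle 6: W0.I2
cycle 7: W2.I2
cycle 8: idle
cycle 9: W1.I2
cycle 10: W1.I3

Answer: 11 cycles, utilization 10/11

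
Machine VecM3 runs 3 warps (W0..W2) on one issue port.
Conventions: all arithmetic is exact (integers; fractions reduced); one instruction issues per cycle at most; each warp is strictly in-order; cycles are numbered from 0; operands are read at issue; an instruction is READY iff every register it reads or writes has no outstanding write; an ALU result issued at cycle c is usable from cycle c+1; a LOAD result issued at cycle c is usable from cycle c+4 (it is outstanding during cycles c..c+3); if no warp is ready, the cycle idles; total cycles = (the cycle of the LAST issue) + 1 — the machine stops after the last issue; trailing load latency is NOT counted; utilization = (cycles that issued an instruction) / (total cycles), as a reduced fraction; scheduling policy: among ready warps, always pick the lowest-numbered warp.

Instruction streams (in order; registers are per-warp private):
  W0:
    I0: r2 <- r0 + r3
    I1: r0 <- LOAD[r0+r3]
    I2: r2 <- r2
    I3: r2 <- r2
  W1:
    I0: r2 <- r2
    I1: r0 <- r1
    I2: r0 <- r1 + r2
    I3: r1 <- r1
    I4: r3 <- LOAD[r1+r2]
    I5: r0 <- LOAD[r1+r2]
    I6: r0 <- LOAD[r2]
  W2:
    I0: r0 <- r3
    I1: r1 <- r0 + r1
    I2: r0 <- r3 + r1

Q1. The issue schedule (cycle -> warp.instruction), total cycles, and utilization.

cycle 0: W0.I0
cycle 1: W0.I1
cycle 2: W0.I2
cycle 3: W0.I3
cycle 4: W1.I0
cycle 5: W1.I1
cycle 6: W1.I2
cycle 7: W1.I3
cycle 8: W1.I4
cycle 9: W1.I5
cycle 10: W2.I0
cycle 11: W2.I1
cycle 12: W2.I2
cycle 13: W1.I6

Answer: 14 cycles, utilization 1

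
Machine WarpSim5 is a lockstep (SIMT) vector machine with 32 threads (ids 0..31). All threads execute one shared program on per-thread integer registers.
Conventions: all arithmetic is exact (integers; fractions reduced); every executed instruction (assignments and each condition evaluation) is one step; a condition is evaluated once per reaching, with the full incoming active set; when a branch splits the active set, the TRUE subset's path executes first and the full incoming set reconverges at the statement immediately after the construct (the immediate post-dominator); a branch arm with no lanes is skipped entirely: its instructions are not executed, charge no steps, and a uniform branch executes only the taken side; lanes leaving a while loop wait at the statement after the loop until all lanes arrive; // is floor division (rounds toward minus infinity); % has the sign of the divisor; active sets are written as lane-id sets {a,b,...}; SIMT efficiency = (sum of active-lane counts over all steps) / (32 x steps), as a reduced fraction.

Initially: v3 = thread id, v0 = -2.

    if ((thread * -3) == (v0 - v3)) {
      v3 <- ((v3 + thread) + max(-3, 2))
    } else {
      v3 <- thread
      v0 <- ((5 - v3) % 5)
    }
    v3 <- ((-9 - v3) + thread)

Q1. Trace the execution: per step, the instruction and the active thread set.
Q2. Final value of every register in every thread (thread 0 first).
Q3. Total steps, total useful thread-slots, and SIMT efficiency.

step 0: eval ((thread * -3) == (v0 - v3)) {0,1,2,3,4,5,6,7,8,9,10,11,12,13,14,15,16,17,18,19,20,21,22,23,24,25,26,27,28,29,30,31}
step 1: v3 <- ((v3 + thread) + max(-3, 2)) {1}
step 2: v3 <- thread                 {0,2,3,4,5,6,7,8,9,10,11,12,13,14,15,16,17,18,19,20,21,22,23,24,25,26,27,28,29,30,31}
step 3: v0 <- ((5 - v3) % 5)         {0,2,3,4,5,6,7,8,9,10,11,12,13,14,15,16,17,18,19,20,21,22,23,24,25,26,27,28,29,30,31}
step 4: v3 <- ((-9 - v3) + thread)   {0,1,2,3,4,5,6,7,8,9,10,11,12,13,14,15,16,17,18,19,20,21,22,23,24,25,26,27,28,29,30,31}

Answer: 5 steps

v3: -9,-12,-9,-9,-9,-9,-9,-9,-9,-9,-9,-9,-9,-9,-9,-9,-9,-9,-9,-9,-9,-9,-9,-9,-9,-9,-9,-9,-9,-9,-9,-9
v0: 0,-2,3,2,1,0,4,3,2,1,0,4,3,2,1,0,4,3,2,1,0,4,3,2,1,0,4,3,2,1,0,4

steps = 5; useful = 127; efficiency = 127/160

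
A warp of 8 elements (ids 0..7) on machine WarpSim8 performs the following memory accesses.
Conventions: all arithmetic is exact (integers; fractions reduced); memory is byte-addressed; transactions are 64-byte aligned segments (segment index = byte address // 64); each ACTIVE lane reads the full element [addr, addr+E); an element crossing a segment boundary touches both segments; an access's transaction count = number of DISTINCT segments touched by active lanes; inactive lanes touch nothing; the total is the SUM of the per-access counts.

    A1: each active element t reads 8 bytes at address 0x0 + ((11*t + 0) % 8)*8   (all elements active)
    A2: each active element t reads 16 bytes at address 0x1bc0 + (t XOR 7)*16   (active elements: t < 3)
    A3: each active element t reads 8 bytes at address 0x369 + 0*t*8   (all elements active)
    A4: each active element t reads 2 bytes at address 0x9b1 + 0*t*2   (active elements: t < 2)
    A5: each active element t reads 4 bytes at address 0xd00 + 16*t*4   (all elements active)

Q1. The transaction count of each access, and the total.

A1: 1 transaction
A2: 1 transaction
A3: 1 transaction
A4: 1 transaction
A5: 8 transactions

Answer: 1,1,1,1,8; total 12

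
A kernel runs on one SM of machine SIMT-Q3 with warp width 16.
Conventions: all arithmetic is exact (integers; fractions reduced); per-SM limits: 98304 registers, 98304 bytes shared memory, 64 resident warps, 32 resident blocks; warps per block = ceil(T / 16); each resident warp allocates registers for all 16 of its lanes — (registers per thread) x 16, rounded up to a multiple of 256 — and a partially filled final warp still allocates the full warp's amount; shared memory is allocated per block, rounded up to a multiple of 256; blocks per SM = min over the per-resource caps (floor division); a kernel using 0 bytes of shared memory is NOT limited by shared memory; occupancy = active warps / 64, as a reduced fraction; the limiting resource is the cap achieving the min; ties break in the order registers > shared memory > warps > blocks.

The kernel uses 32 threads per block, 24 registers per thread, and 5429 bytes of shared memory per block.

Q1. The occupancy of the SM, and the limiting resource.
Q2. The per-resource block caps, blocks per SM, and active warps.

Answer: occupancy 17/32, limited by shared memory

registers: 96 blocks
shared memory: 17 blocks
warps: 32 blocks
blocks: 32 blocks

Answer: 17 blocks, 34 active warps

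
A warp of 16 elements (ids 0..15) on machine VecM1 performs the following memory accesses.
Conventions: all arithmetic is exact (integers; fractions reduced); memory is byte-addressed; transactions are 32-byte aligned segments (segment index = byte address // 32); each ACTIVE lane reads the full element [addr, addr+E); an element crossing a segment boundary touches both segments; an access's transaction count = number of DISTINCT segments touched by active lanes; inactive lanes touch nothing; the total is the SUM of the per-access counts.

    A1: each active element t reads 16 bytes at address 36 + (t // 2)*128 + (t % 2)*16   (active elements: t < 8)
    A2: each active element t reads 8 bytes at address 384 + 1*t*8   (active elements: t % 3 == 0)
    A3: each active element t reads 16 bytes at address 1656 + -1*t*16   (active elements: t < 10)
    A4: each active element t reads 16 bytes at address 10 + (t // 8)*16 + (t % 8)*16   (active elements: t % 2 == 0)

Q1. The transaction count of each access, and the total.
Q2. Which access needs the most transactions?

A1: 8 transactions
A2: 4 transactions
A3: 6 transactions
A4: 5 transactions

Answer: 8,4,6,5; total 23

Answer: A1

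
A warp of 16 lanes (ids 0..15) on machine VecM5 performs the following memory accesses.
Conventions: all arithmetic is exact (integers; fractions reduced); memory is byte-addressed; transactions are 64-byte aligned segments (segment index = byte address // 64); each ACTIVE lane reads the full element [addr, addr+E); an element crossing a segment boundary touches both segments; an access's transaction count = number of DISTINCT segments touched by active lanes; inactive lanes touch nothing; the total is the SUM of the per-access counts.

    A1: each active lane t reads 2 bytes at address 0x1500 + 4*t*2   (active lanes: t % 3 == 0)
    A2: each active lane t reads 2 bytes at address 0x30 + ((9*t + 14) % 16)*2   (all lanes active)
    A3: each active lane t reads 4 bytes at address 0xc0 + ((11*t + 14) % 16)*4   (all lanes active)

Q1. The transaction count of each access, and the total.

A1: 2 transactions
A2: 2 transactions
A3: 1 transaction

Answer: 2,2,1; total 5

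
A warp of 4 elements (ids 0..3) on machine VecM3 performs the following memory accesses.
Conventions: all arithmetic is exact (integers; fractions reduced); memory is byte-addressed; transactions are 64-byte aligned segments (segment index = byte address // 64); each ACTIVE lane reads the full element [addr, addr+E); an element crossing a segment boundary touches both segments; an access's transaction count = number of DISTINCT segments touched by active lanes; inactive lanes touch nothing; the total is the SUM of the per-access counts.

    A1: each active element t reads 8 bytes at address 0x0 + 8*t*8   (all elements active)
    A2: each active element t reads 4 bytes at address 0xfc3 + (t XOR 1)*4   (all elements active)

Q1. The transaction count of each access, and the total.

A1: 4 transactions
A2: 1 transaction

Answer: 4,1; total 5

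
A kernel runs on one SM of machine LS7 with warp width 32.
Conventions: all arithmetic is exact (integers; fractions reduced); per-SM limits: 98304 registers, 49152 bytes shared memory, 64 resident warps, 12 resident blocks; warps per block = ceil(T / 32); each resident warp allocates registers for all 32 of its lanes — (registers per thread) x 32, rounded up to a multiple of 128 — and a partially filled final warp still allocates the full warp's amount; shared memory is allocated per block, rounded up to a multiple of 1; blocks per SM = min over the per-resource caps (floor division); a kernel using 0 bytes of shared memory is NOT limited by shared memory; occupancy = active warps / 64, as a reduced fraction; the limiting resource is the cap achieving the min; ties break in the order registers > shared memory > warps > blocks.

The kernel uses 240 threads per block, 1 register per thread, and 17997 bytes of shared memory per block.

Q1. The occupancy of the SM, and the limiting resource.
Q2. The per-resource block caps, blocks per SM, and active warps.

Answer: occupancy 1/4, limited by shared memory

registers: 96 blocks
shared memory: 2 blocks
warps: 8 blocks
blocks: 12 blocks

Answer: 2 blocks, 16 active warps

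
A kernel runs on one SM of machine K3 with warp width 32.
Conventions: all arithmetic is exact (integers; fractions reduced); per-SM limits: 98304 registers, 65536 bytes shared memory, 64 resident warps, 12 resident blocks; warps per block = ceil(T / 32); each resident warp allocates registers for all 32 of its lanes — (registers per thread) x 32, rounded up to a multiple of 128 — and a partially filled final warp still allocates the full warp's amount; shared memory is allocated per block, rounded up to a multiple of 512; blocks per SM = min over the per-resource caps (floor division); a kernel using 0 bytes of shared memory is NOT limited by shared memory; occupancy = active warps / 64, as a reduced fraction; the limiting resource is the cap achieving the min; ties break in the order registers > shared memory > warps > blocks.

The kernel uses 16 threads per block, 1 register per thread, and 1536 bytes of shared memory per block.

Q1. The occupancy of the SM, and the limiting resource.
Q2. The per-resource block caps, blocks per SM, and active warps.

Answer: occupancy 3/16, limited by blocks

registers: 768 blocks
shared memory: 42 blocks
warps: 64 blocks
blocks: 12 blocks

Answer: 12 blocks, 12 active warps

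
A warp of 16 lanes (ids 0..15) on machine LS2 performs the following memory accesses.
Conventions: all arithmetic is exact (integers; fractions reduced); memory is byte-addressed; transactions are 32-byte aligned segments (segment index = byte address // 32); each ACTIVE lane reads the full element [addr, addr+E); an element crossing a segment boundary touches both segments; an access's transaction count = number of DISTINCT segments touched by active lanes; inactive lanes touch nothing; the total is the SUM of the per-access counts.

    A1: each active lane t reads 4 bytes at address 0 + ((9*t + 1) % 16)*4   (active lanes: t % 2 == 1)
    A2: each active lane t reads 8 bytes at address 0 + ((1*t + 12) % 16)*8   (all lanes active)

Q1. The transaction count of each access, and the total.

A1: 2 transactions
A2: 4 transactions

Answer: 2,4; total 6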